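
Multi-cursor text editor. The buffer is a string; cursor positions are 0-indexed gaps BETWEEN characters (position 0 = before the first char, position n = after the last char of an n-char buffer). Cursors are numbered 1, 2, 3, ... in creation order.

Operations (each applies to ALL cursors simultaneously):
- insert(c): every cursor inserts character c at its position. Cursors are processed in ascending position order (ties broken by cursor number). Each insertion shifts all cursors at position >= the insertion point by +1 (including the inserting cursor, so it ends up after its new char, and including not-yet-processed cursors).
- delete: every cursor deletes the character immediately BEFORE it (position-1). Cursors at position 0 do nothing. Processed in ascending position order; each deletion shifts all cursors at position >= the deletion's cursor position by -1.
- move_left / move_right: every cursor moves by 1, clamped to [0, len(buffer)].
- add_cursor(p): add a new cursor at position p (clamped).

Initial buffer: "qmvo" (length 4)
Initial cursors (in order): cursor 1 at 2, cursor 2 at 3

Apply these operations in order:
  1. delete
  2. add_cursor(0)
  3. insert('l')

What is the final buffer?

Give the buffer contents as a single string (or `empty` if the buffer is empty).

Answer: lqllo

Derivation:
After op 1 (delete): buffer="qo" (len 2), cursors c1@1 c2@1, authorship ..
After op 2 (add_cursor(0)): buffer="qo" (len 2), cursors c3@0 c1@1 c2@1, authorship ..
After op 3 (insert('l')): buffer="lqllo" (len 5), cursors c3@1 c1@4 c2@4, authorship 3.12.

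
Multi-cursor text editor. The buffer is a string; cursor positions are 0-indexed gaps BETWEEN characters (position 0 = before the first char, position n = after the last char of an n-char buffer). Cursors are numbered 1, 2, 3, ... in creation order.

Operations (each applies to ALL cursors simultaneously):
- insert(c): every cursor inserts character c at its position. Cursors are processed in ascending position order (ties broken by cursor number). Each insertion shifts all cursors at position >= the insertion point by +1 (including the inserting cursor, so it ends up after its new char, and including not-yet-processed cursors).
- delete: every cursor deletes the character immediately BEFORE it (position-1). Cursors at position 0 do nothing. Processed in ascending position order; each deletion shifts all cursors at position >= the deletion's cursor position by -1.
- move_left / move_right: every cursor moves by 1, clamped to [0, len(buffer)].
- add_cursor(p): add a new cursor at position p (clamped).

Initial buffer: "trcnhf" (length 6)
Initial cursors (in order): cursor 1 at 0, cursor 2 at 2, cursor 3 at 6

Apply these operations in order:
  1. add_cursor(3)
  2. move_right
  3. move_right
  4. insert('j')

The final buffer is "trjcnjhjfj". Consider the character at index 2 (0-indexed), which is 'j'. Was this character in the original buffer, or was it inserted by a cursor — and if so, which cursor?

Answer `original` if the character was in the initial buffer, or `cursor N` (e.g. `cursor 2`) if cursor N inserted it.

Answer: cursor 1

Derivation:
After op 1 (add_cursor(3)): buffer="trcnhf" (len 6), cursors c1@0 c2@2 c4@3 c3@6, authorship ......
After op 2 (move_right): buffer="trcnhf" (len 6), cursors c1@1 c2@3 c4@4 c3@6, authorship ......
After op 3 (move_right): buffer="trcnhf" (len 6), cursors c1@2 c2@4 c4@5 c3@6, authorship ......
After op 4 (insert('j')): buffer="trjcnjhjfj" (len 10), cursors c1@3 c2@6 c4@8 c3@10, authorship ..1..2.4.3
Authorship (.=original, N=cursor N): . . 1 . . 2 . 4 . 3
Index 2: author = 1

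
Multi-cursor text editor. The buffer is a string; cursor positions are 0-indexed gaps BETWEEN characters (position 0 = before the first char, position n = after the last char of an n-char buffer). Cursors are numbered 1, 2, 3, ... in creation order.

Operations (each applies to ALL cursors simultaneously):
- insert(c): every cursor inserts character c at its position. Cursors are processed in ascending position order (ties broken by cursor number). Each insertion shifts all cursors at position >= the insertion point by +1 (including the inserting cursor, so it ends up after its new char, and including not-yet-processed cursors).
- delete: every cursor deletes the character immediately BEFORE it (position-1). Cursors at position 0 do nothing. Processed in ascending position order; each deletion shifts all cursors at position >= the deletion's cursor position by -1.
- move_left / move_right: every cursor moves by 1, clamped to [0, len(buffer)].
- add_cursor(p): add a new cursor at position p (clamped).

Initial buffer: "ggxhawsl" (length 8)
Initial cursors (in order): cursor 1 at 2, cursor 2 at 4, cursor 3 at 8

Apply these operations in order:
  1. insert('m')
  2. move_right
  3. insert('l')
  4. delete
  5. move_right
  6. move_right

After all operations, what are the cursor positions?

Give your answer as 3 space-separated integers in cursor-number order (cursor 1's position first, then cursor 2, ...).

Answer: 6 9 11

Derivation:
After op 1 (insert('m')): buffer="ggmxhmawslm" (len 11), cursors c1@3 c2@6 c3@11, authorship ..1..2....3
After op 2 (move_right): buffer="ggmxhmawslm" (len 11), cursors c1@4 c2@7 c3@11, authorship ..1..2....3
After op 3 (insert('l')): buffer="ggmxlhmalwslml" (len 14), cursors c1@5 c2@9 c3@14, authorship ..1.1.2.2...33
After op 4 (delete): buffer="ggmxhmawslm" (len 11), cursors c1@4 c2@7 c3@11, authorship ..1..2....3
After op 5 (move_right): buffer="ggmxhmawslm" (len 11), cursors c1@5 c2@8 c3@11, authorship ..1..2....3
After op 6 (move_right): buffer="ggmxhmawslm" (len 11), cursors c1@6 c2@9 c3@11, authorship ..1..2....3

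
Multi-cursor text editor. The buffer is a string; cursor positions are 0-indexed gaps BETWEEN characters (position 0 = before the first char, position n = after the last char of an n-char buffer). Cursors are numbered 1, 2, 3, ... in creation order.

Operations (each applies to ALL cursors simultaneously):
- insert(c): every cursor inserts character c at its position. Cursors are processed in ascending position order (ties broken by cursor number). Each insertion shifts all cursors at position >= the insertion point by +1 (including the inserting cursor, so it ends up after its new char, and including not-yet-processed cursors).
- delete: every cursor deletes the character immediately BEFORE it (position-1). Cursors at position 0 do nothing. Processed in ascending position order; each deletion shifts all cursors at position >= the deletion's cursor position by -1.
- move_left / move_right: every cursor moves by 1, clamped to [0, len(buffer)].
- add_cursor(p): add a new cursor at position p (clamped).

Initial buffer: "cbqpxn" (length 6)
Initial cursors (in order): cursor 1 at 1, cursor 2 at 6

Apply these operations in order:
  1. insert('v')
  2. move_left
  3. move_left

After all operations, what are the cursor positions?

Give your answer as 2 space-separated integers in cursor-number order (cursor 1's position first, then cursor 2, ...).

After op 1 (insert('v')): buffer="cvbqpxnv" (len 8), cursors c1@2 c2@8, authorship .1.....2
After op 2 (move_left): buffer="cvbqpxnv" (len 8), cursors c1@1 c2@7, authorship .1.....2
After op 3 (move_left): buffer="cvbqpxnv" (len 8), cursors c1@0 c2@6, authorship .1.....2

Answer: 0 6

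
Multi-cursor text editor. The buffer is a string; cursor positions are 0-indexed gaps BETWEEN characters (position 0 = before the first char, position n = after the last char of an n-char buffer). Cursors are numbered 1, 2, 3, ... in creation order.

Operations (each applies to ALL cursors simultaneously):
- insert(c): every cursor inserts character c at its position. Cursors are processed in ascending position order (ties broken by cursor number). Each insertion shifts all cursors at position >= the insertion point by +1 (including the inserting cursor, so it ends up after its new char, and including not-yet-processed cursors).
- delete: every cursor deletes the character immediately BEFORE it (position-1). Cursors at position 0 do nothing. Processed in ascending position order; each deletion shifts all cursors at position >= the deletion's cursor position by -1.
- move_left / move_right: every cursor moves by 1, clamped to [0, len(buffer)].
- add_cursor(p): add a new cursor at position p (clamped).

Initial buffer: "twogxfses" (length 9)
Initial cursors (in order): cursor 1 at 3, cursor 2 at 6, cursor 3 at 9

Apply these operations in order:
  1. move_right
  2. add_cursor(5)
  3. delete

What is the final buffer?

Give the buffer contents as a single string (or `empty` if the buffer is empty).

Answer: twofe

Derivation:
After op 1 (move_right): buffer="twogxfses" (len 9), cursors c1@4 c2@7 c3@9, authorship .........
After op 2 (add_cursor(5)): buffer="twogxfses" (len 9), cursors c1@4 c4@5 c2@7 c3@9, authorship .........
After op 3 (delete): buffer="twofe" (len 5), cursors c1@3 c4@3 c2@4 c3@5, authorship .....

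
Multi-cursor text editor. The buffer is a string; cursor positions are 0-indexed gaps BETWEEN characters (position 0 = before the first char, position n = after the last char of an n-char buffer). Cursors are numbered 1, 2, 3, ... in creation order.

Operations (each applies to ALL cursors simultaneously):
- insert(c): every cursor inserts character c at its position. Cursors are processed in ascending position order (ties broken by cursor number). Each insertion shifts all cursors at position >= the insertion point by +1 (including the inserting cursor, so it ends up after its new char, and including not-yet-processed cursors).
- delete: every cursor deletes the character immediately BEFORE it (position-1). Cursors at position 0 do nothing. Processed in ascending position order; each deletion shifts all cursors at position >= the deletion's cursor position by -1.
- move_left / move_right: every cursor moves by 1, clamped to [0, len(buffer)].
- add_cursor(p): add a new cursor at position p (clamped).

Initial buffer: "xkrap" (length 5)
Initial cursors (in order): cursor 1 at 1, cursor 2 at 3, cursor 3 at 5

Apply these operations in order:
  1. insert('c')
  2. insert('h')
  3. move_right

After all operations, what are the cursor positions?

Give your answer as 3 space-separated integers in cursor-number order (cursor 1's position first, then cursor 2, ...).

Answer: 4 8 11

Derivation:
After op 1 (insert('c')): buffer="xckrcapc" (len 8), cursors c1@2 c2@5 c3@8, authorship .1..2..3
After op 2 (insert('h')): buffer="xchkrchapch" (len 11), cursors c1@3 c2@7 c3@11, authorship .11..22..33
After op 3 (move_right): buffer="xchkrchapch" (len 11), cursors c1@4 c2@8 c3@11, authorship .11..22..33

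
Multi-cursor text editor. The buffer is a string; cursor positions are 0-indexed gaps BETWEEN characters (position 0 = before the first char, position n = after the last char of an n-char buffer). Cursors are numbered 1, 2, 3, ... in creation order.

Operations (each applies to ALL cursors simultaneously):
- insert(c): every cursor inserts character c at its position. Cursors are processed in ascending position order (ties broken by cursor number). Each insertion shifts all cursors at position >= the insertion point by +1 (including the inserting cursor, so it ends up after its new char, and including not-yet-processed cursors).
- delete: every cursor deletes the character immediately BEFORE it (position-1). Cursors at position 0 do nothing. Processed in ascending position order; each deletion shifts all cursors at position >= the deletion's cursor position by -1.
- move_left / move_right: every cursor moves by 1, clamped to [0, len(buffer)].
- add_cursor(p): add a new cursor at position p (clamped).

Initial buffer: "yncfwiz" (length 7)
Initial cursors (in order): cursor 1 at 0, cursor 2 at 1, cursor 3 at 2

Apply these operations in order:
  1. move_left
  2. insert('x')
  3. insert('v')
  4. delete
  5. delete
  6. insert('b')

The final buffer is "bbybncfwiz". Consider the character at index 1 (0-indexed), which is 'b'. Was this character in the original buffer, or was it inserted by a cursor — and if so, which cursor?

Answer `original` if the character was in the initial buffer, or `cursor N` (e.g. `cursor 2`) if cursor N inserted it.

After op 1 (move_left): buffer="yncfwiz" (len 7), cursors c1@0 c2@0 c3@1, authorship .......
After op 2 (insert('x')): buffer="xxyxncfwiz" (len 10), cursors c1@2 c2@2 c3@4, authorship 12.3......
After op 3 (insert('v')): buffer="xxvvyxvncfwiz" (len 13), cursors c1@4 c2@4 c3@7, authorship 1212.33......
After op 4 (delete): buffer="xxyxncfwiz" (len 10), cursors c1@2 c2@2 c3@4, authorship 12.3......
After op 5 (delete): buffer="yncfwiz" (len 7), cursors c1@0 c2@0 c3@1, authorship .......
After op 6 (insert('b')): buffer="bbybncfwiz" (len 10), cursors c1@2 c2@2 c3@4, authorship 12.3......
Authorship (.=original, N=cursor N): 1 2 . 3 . . . . . .
Index 1: author = 2

Answer: cursor 2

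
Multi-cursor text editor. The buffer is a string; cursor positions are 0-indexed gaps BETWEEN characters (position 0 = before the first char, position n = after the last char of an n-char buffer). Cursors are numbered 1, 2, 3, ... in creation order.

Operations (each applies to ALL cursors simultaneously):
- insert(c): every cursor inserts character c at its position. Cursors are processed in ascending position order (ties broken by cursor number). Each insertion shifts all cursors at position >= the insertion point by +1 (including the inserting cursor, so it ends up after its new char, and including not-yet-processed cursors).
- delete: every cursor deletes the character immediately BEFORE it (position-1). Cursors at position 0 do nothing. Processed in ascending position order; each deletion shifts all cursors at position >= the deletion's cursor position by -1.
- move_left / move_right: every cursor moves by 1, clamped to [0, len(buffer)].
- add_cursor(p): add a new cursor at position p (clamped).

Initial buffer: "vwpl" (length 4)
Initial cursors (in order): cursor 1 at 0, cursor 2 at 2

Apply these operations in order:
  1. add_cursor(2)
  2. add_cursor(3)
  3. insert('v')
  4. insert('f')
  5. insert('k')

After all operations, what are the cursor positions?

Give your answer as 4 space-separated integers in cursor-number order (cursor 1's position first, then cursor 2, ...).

After op 1 (add_cursor(2)): buffer="vwpl" (len 4), cursors c1@0 c2@2 c3@2, authorship ....
After op 2 (add_cursor(3)): buffer="vwpl" (len 4), cursors c1@0 c2@2 c3@2 c4@3, authorship ....
After op 3 (insert('v')): buffer="vvwvvpvl" (len 8), cursors c1@1 c2@5 c3@5 c4@7, authorship 1..23.4.
After op 4 (insert('f')): buffer="vfvwvvffpvfl" (len 12), cursors c1@2 c2@8 c3@8 c4@11, authorship 11..2323.44.
After op 5 (insert('k')): buffer="vfkvwvvffkkpvfkl" (len 16), cursors c1@3 c2@11 c3@11 c4@15, authorship 111..232323.444.

Answer: 3 11 11 15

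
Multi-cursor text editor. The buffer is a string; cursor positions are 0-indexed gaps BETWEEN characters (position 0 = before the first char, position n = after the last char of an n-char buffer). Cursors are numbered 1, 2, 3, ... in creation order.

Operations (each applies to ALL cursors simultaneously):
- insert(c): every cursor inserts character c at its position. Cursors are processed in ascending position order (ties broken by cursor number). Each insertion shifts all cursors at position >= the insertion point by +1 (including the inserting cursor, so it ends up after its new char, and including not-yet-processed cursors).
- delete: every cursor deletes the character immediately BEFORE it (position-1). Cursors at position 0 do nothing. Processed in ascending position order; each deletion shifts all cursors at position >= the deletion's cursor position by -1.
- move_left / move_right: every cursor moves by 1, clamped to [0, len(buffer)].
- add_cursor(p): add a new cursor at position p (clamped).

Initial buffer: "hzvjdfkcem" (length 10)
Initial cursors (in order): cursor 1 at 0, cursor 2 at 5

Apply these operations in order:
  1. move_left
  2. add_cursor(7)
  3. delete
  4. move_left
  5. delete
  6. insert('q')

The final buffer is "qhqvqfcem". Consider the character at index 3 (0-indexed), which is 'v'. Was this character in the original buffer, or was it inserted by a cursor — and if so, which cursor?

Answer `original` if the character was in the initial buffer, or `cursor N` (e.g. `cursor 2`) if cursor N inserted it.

After op 1 (move_left): buffer="hzvjdfkcem" (len 10), cursors c1@0 c2@4, authorship ..........
After op 2 (add_cursor(7)): buffer="hzvjdfkcem" (len 10), cursors c1@0 c2@4 c3@7, authorship ..........
After op 3 (delete): buffer="hzvdfcem" (len 8), cursors c1@0 c2@3 c3@5, authorship ........
After op 4 (move_left): buffer="hzvdfcem" (len 8), cursors c1@0 c2@2 c3@4, authorship ........
After op 5 (delete): buffer="hvfcem" (len 6), cursors c1@0 c2@1 c3@2, authorship ......
After op 6 (insert('q')): buffer="qhqvqfcem" (len 9), cursors c1@1 c2@3 c3@5, authorship 1.2.3....
Authorship (.=original, N=cursor N): 1 . 2 . 3 . . . .
Index 3: author = original

Answer: original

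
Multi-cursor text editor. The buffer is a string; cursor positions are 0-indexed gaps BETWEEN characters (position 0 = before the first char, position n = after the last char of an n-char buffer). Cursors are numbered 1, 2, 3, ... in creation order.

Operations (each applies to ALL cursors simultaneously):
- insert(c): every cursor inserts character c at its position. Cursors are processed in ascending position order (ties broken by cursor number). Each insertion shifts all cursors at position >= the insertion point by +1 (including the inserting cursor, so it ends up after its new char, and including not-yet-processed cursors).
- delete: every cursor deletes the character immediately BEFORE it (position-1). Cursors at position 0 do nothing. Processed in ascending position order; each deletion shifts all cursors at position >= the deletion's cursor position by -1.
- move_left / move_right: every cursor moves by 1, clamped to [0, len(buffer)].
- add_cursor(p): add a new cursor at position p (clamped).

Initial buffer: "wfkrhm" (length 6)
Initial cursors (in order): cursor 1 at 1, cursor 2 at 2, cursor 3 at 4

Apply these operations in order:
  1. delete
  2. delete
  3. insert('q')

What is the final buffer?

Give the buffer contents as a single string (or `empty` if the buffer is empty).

After op 1 (delete): buffer="khm" (len 3), cursors c1@0 c2@0 c3@1, authorship ...
After op 2 (delete): buffer="hm" (len 2), cursors c1@0 c2@0 c3@0, authorship ..
After op 3 (insert('q')): buffer="qqqhm" (len 5), cursors c1@3 c2@3 c3@3, authorship 123..

Answer: qqqhm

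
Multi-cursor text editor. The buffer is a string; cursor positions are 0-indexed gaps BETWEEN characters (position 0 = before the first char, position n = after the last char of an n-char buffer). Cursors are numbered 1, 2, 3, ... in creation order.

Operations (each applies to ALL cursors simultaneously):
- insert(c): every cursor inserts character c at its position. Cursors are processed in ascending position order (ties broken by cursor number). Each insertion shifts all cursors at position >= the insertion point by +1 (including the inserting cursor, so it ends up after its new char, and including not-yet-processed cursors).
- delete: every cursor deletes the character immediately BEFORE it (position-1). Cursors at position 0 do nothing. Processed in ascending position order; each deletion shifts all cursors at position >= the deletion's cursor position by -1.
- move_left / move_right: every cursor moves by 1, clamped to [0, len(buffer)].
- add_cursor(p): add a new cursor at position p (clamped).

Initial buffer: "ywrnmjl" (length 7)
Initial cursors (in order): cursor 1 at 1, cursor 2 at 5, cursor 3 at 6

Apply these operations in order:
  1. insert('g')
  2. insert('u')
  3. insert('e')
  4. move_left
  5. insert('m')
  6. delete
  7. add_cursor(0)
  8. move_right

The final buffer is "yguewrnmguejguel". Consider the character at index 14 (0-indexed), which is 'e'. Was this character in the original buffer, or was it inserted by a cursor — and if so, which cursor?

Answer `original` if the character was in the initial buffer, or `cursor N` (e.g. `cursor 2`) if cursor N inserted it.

Answer: cursor 3

Derivation:
After op 1 (insert('g')): buffer="ygwrnmgjgl" (len 10), cursors c1@2 c2@7 c3@9, authorship .1....2.3.
After op 2 (insert('u')): buffer="yguwrnmgujgul" (len 13), cursors c1@3 c2@9 c3@12, authorship .11....22.33.
After op 3 (insert('e')): buffer="yguewrnmguejguel" (len 16), cursors c1@4 c2@11 c3@15, authorship .111....222.333.
After op 4 (move_left): buffer="yguewrnmguejguel" (len 16), cursors c1@3 c2@10 c3@14, authorship .111....222.333.
After op 5 (insert('m')): buffer="ygumewrnmgumejgumel" (len 19), cursors c1@4 c2@12 c3@17, authorship .1111....2222.3333.
After op 6 (delete): buffer="yguewrnmguejguel" (len 16), cursors c1@3 c2@10 c3@14, authorship .111....222.333.
After op 7 (add_cursor(0)): buffer="yguewrnmguejguel" (len 16), cursors c4@0 c1@3 c2@10 c3@14, authorship .111....222.333.
After op 8 (move_right): buffer="yguewrnmguejguel" (len 16), cursors c4@1 c1@4 c2@11 c3@15, authorship .111....222.333.
Authorship (.=original, N=cursor N): . 1 1 1 . . . . 2 2 2 . 3 3 3 .
Index 14: author = 3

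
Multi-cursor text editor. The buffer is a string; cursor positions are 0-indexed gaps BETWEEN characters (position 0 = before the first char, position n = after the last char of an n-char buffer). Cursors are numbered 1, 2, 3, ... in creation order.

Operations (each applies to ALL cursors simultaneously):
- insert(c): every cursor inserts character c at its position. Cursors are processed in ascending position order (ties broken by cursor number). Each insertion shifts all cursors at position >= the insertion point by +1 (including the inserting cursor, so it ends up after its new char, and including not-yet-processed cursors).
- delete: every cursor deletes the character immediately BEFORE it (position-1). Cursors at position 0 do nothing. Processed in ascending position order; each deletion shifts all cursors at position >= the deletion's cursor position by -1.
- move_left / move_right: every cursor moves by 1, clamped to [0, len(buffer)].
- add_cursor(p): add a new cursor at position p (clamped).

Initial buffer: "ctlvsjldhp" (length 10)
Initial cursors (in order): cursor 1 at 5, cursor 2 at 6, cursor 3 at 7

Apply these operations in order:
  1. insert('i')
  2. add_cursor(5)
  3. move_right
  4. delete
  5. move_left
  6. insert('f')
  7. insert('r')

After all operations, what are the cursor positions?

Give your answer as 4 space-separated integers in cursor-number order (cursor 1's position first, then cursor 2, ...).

Answer: 8 11 14 8

Derivation:
After op 1 (insert('i')): buffer="ctlvsijilidhp" (len 13), cursors c1@6 c2@8 c3@10, authorship .....1.2.3...
After op 2 (add_cursor(5)): buffer="ctlvsijilidhp" (len 13), cursors c4@5 c1@6 c2@8 c3@10, authorship .....1.2.3...
After op 3 (move_right): buffer="ctlvsijilidhp" (len 13), cursors c4@6 c1@7 c2@9 c3@11, authorship .....1.2.3...
After op 4 (delete): buffer="ctlvsiihp" (len 9), cursors c1@5 c4@5 c2@6 c3@7, authorship .....23..
After op 5 (move_left): buffer="ctlvsiihp" (len 9), cursors c1@4 c4@4 c2@5 c3@6, authorship .....23..
After op 6 (insert('f')): buffer="ctlvffsfifihp" (len 13), cursors c1@6 c4@6 c2@8 c3@10, authorship ....14.2233..
After op 7 (insert('r')): buffer="ctlvffrrsfrifrihp" (len 17), cursors c1@8 c4@8 c2@11 c3@14, authorship ....1414.222333..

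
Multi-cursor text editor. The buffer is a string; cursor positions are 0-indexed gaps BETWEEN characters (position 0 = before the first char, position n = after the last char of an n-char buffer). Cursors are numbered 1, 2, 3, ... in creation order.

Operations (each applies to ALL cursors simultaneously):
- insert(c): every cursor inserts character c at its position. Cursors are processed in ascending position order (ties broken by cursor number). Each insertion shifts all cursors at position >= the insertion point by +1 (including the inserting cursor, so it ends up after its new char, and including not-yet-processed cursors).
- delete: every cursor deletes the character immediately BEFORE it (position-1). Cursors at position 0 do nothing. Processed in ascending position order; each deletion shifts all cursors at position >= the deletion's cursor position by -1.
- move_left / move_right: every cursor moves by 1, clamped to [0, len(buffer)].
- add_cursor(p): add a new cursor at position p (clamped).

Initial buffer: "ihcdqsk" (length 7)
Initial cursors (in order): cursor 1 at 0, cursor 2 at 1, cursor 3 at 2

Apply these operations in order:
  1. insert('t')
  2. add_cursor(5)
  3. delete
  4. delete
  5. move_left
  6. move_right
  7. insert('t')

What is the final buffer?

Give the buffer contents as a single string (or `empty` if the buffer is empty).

After op 1 (insert('t')): buffer="tithtcdqsk" (len 10), cursors c1@1 c2@3 c3@5, authorship 1.2.3.....
After op 2 (add_cursor(5)): buffer="tithtcdqsk" (len 10), cursors c1@1 c2@3 c3@5 c4@5, authorship 1.2.3.....
After op 3 (delete): buffer="icdqsk" (len 6), cursors c1@0 c2@1 c3@1 c4@1, authorship ......
After op 4 (delete): buffer="cdqsk" (len 5), cursors c1@0 c2@0 c3@0 c4@0, authorship .....
After op 5 (move_left): buffer="cdqsk" (len 5), cursors c1@0 c2@0 c3@0 c4@0, authorship .....
After op 6 (move_right): buffer="cdqsk" (len 5), cursors c1@1 c2@1 c3@1 c4@1, authorship .....
After op 7 (insert('t')): buffer="cttttdqsk" (len 9), cursors c1@5 c2@5 c3@5 c4@5, authorship .1234....

Answer: cttttdqsk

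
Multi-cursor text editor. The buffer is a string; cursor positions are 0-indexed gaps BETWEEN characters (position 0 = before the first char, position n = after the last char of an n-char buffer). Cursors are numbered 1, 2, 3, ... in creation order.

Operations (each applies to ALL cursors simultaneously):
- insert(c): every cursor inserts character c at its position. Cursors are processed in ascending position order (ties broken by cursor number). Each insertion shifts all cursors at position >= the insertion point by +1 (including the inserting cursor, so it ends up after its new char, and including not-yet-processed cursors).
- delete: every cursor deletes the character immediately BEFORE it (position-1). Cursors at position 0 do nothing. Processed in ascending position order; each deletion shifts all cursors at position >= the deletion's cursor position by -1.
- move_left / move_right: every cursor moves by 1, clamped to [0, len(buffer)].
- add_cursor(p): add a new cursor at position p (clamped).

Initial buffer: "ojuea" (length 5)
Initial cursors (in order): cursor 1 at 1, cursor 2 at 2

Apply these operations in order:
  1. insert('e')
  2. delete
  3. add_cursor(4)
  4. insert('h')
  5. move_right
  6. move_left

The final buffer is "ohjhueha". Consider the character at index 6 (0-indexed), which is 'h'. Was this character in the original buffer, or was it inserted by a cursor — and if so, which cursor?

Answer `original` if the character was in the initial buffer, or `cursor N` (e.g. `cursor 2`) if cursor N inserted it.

After op 1 (insert('e')): buffer="oejeuea" (len 7), cursors c1@2 c2@4, authorship .1.2...
After op 2 (delete): buffer="ojuea" (len 5), cursors c1@1 c2@2, authorship .....
After op 3 (add_cursor(4)): buffer="ojuea" (len 5), cursors c1@1 c2@2 c3@4, authorship .....
After op 4 (insert('h')): buffer="ohjhueha" (len 8), cursors c1@2 c2@4 c3@7, authorship .1.2..3.
After op 5 (move_right): buffer="ohjhueha" (len 8), cursors c1@3 c2@5 c3@8, authorship .1.2..3.
After op 6 (move_left): buffer="ohjhueha" (len 8), cursors c1@2 c2@4 c3@7, authorship .1.2..3.
Authorship (.=original, N=cursor N): . 1 . 2 . . 3 .
Index 6: author = 3

Answer: cursor 3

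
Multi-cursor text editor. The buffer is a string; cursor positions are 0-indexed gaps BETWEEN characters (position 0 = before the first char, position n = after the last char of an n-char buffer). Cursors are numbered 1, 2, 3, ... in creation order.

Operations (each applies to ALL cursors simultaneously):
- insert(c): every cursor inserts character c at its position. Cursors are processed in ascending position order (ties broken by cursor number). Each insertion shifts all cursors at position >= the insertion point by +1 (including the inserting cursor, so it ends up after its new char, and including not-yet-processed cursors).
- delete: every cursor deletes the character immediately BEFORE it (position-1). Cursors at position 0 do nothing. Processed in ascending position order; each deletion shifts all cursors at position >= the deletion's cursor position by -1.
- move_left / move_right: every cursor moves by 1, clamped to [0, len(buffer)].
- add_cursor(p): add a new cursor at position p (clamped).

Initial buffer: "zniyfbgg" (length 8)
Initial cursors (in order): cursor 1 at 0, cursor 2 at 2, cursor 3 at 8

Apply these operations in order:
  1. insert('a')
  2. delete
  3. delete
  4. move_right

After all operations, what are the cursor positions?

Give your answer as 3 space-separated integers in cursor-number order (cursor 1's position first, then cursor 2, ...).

Answer: 1 2 6

Derivation:
After op 1 (insert('a')): buffer="aznaiyfbgga" (len 11), cursors c1@1 c2@4 c3@11, authorship 1..2......3
After op 2 (delete): buffer="zniyfbgg" (len 8), cursors c1@0 c2@2 c3@8, authorship ........
After op 3 (delete): buffer="ziyfbg" (len 6), cursors c1@0 c2@1 c3@6, authorship ......
After op 4 (move_right): buffer="ziyfbg" (len 6), cursors c1@1 c2@2 c3@6, authorship ......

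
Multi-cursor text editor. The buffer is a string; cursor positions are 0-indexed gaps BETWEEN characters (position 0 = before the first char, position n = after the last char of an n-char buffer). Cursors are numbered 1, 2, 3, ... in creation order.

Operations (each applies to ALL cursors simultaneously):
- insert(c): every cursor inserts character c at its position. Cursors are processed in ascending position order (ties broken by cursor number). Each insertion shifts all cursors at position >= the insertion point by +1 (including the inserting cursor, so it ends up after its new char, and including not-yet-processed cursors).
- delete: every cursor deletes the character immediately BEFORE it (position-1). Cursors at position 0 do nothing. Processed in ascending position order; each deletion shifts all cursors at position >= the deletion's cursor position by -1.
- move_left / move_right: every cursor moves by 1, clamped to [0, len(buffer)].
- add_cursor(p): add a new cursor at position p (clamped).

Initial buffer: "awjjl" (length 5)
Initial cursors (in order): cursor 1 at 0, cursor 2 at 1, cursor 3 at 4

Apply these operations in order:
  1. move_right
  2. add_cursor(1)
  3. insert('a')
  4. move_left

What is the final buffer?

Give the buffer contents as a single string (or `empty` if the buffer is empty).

Answer: aaawajjla

Derivation:
After op 1 (move_right): buffer="awjjl" (len 5), cursors c1@1 c2@2 c3@5, authorship .....
After op 2 (add_cursor(1)): buffer="awjjl" (len 5), cursors c1@1 c4@1 c2@2 c3@5, authorship .....
After op 3 (insert('a')): buffer="aaawajjla" (len 9), cursors c1@3 c4@3 c2@5 c3@9, authorship .14.2...3
After op 4 (move_left): buffer="aaawajjla" (len 9), cursors c1@2 c4@2 c2@4 c3@8, authorship .14.2...3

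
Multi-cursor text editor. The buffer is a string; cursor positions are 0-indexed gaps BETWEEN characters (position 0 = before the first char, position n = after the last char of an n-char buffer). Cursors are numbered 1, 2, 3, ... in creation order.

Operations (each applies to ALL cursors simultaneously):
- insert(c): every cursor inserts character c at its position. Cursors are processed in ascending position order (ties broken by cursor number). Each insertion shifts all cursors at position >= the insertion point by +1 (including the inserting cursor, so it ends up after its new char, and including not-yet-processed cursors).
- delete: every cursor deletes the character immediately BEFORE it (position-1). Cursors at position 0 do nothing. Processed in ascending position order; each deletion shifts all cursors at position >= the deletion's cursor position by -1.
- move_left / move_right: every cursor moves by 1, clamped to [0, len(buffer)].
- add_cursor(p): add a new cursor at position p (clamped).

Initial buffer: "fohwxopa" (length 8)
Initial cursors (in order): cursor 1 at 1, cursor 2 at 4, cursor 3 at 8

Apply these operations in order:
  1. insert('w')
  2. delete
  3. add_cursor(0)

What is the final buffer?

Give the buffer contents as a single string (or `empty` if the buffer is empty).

Answer: fohwxopa

Derivation:
After op 1 (insert('w')): buffer="fwohwwxopaw" (len 11), cursors c1@2 c2@6 c3@11, authorship .1...2....3
After op 2 (delete): buffer="fohwxopa" (len 8), cursors c1@1 c2@4 c3@8, authorship ........
After op 3 (add_cursor(0)): buffer="fohwxopa" (len 8), cursors c4@0 c1@1 c2@4 c3@8, authorship ........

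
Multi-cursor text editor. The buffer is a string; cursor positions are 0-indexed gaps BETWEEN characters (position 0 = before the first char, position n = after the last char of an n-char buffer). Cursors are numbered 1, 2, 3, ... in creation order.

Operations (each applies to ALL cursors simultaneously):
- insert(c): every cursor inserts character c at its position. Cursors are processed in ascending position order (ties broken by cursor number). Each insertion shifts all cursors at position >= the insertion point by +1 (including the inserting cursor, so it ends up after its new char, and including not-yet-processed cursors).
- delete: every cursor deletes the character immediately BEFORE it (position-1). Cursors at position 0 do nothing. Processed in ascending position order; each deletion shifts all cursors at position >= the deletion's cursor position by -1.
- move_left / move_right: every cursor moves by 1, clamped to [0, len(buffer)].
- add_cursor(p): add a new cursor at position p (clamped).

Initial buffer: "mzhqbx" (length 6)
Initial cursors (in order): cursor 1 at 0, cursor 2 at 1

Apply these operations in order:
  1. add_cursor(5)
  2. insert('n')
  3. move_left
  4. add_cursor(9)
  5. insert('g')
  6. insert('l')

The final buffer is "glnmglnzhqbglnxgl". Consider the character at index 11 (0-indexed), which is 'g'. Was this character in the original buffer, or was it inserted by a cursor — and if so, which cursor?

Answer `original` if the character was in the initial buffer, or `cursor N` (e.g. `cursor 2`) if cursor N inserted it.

Answer: cursor 3

Derivation:
After op 1 (add_cursor(5)): buffer="mzhqbx" (len 6), cursors c1@0 c2@1 c3@5, authorship ......
After op 2 (insert('n')): buffer="nmnzhqbnx" (len 9), cursors c1@1 c2@3 c3@8, authorship 1.2....3.
After op 3 (move_left): buffer="nmnzhqbnx" (len 9), cursors c1@0 c2@2 c3@7, authorship 1.2....3.
After op 4 (add_cursor(9)): buffer="nmnzhqbnx" (len 9), cursors c1@0 c2@2 c3@7 c4@9, authorship 1.2....3.
After op 5 (insert('g')): buffer="gnmgnzhqbgnxg" (len 13), cursors c1@1 c2@4 c3@10 c4@13, authorship 11.22....33.4
After op 6 (insert('l')): buffer="glnmglnzhqbglnxgl" (len 17), cursors c1@2 c2@6 c3@13 c4@17, authorship 111.222....333.44
Authorship (.=original, N=cursor N): 1 1 1 . 2 2 2 . . . . 3 3 3 . 4 4
Index 11: author = 3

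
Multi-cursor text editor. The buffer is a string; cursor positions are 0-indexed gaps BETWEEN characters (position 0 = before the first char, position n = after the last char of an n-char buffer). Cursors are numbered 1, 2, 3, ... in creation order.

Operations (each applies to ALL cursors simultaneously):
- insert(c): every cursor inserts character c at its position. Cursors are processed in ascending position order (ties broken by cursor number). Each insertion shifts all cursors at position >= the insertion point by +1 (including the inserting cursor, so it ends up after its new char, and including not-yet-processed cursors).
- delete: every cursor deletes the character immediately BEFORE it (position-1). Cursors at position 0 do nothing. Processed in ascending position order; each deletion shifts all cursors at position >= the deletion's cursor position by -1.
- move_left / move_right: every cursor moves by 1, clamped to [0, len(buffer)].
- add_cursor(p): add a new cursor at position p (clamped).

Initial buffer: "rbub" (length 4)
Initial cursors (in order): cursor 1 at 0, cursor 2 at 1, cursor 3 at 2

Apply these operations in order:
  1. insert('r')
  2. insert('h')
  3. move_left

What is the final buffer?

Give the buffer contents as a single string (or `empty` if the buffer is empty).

After op 1 (insert('r')): buffer="rrrbrub" (len 7), cursors c1@1 c2@3 c3@5, authorship 1.2.3..
After op 2 (insert('h')): buffer="rhrrhbrhub" (len 10), cursors c1@2 c2@5 c3@8, authorship 11.22.33..
After op 3 (move_left): buffer="rhrrhbrhub" (len 10), cursors c1@1 c2@4 c3@7, authorship 11.22.33..

Answer: rhrrhbrhub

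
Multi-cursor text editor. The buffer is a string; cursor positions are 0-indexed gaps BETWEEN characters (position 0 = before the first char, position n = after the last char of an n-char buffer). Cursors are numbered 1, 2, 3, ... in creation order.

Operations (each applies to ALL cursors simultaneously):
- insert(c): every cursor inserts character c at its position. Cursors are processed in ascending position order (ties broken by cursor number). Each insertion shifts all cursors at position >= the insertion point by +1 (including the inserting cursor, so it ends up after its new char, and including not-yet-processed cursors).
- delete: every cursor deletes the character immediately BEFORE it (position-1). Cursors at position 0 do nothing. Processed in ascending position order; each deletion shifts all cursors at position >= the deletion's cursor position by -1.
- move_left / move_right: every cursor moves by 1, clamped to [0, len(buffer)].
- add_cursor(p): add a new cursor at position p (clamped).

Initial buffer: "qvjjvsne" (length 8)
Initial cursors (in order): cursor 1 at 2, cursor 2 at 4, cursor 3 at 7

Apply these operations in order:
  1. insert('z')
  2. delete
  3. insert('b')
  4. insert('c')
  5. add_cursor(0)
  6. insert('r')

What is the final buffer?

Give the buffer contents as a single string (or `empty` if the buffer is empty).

Answer: rqvbcrjjbcrvsnbcre

Derivation:
After op 1 (insert('z')): buffer="qvzjjzvsnze" (len 11), cursors c1@3 c2@6 c3@10, authorship ..1..2...3.
After op 2 (delete): buffer="qvjjvsne" (len 8), cursors c1@2 c2@4 c3@7, authorship ........
After op 3 (insert('b')): buffer="qvbjjbvsnbe" (len 11), cursors c1@3 c2@6 c3@10, authorship ..1..2...3.
After op 4 (insert('c')): buffer="qvbcjjbcvsnbce" (len 14), cursors c1@4 c2@8 c3@13, authorship ..11..22...33.
After op 5 (add_cursor(0)): buffer="qvbcjjbcvsnbce" (len 14), cursors c4@0 c1@4 c2@8 c3@13, authorship ..11..22...33.
After op 6 (insert('r')): buffer="rqvbcrjjbcrvsnbcre" (len 18), cursors c4@1 c1@6 c2@11 c3@17, authorship 4..111..222...333.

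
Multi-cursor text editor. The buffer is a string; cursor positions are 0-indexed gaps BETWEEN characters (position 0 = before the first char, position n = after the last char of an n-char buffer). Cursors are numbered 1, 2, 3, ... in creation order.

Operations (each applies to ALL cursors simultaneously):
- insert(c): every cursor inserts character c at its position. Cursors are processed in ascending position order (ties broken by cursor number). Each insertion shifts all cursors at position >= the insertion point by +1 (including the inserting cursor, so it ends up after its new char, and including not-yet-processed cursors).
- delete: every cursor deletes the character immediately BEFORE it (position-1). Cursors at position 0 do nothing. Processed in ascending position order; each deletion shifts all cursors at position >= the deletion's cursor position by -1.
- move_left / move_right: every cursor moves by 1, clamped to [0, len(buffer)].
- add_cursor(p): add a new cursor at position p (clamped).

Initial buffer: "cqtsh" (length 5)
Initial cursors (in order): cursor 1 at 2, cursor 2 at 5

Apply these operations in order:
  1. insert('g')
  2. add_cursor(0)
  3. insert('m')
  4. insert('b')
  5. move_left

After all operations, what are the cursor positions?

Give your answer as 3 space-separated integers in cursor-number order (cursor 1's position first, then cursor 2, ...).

After op 1 (insert('g')): buffer="cqgtshg" (len 7), cursors c1@3 c2@7, authorship ..1...2
After op 2 (add_cursor(0)): buffer="cqgtshg" (len 7), cursors c3@0 c1@3 c2@7, authorship ..1...2
After op 3 (insert('m')): buffer="mcqgmtshgm" (len 10), cursors c3@1 c1@5 c2@10, authorship 3..11...22
After op 4 (insert('b')): buffer="mbcqgmbtshgmb" (len 13), cursors c3@2 c1@7 c2@13, authorship 33..111...222
After op 5 (move_left): buffer="mbcqgmbtshgmb" (len 13), cursors c3@1 c1@6 c2@12, authorship 33..111...222

Answer: 6 12 1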